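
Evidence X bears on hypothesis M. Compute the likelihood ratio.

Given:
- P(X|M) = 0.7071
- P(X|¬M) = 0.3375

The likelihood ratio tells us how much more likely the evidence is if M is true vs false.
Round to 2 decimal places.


Likelihood Ratio (LR) = P(X|M) / P(X|¬M)

LR = 0.7071 / 0.3375
   = 2.10

The evidence is 2.10 times more likely if M is true than if M is false.
LR > 1, so observing X raises the odds in favor of M.


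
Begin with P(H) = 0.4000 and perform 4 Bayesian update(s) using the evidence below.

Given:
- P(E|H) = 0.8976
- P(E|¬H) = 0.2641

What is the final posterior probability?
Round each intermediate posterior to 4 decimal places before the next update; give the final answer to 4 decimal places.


Sequential Bayesian updating:

Initial prior: P(H) = 0.4000

Update 1:
  P(E) = 0.8976 × 0.4000 + 0.2641 × 0.6000 = 0.35904000 + 0.15846000 = 0.51750000
  P(H|E) = 0.35904000 / 0.51750000 = 0.6938

Update 2:
  P(E) = 0.8976 × 0.6938 + 0.2641 × 0.3062 = 0.62275488 + 0.08086742 = 0.70362230
  P(H|E) = 0.62275488 / 0.70362230 = 0.8851

Update 3:
  P(E) = 0.8976 × 0.8851 + 0.2641 × 0.1149 = 0.79446576 + 0.03034509 = 0.82481085
  P(H|E) = 0.79446576 / 0.82481085 = 0.9632

Update 4:
  P(E) = 0.8976 × 0.9632 + 0.2641 × 0.0368 = 0.86456832 + 0.00971888 = 0.87428720
  P(H|E) = 0.86456832 / 0.87428720 = 0.9889

Final posterior: 0.9889


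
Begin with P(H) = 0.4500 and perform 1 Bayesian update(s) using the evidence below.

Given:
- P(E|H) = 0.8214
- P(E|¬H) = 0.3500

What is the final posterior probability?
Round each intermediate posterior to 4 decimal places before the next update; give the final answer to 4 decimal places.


Sequential Bayesian updating:

Initial prior: P(H) = 0.4500

Update 1:
  P(E) = 0.8214 × 0.4500 + 0.3500 × 0.5500 = 0.36963000 + 0.19250000 = 0.56213000
  P(H|E) = 0.36963000 / 0.56213000 = 0.6576

Final posterior: 0.6576


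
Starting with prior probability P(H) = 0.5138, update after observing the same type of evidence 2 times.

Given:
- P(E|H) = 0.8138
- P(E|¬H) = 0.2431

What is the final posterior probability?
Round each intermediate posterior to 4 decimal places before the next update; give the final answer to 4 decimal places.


Sequential Bayesian updating:

Initial prior: P(H) = 0.5138

Update 1:
  P(E) = 0.8138 × 0.5138 + 0.2431 × 0.4862 = 0.41813044 + 0.11819522 = 0.53632566
  P(H|E) = 0.41813044 / 0.53632566 = 0.7796

Update 2:
  P(E) = 0.8138 × 0.7796 + 0.2431 × 0.2204 = 0.63443848 + 0.05357924 = 0.68801772
  P(H|E) = 0.63443848 / 0.68801772 = 0.9221

Final posterior: 0.9221


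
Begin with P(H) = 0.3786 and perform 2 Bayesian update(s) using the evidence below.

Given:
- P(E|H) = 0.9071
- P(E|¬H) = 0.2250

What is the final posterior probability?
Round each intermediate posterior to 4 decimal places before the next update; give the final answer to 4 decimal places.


Sequential Bayesian updating:

Initial prior: P(H) = 0.3786

Update 1:
  P(E) = 0.9071 × 0.3786 + 0.2250 × 0.6214 = 0.34342806 + 0.13981500 = 0.48324306
  P(H|E) = 0.34342806 / 0.48324306 = 0.7107

Update 2:
  P(E) = 0.9071 × 0.7107 + 0.2250 × 0.2893 = 0.64467597 + 0.06509250 = 0.70976847
  P(H|E) = 0.64467597 / 0.70976847 = 0.9083

Final posterior: 0.9083


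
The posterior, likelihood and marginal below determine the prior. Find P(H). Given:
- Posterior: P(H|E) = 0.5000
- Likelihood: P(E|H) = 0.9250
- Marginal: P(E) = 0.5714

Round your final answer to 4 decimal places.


From Bayes' theorem: P(H|E) = P(E|H) × P(H) / P(E)

Rearranging for P(H):
P(H) = P(H|E) × P(E) / P(E|H)
     = 0.5000 × 0.5714 / 0.9250
     = 0.28570000 / 0.9250
     = 0.3089


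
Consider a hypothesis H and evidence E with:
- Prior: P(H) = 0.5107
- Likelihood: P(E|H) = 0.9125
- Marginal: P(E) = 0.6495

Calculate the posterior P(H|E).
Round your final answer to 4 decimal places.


Using Bayes' theorem:

P(H|E) = P(E|H) × P(H) / P(E)
       = 0.9125 × 0.5107 / 0.6495
       = 0.46601375 / 0.6495
       = 0.7175

The evidence strengthens our belief in H.
Prior: 0.5107 → Posterior: 0.7175


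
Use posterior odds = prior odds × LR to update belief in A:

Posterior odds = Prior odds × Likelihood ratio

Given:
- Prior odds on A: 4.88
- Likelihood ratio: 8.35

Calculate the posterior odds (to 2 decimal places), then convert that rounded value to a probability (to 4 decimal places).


Step 1: Calculate posterior odds
Posterior odds = Prior odds × LR
               = 4.88 × 8.35
               = 40.75

Step 2: Convert to probability
P(A|E) = Posterior odds / (1 + Posterior odds)
       = 40.75 / (1 + 40.75)
       = 40.75 / 41.75
       = 0.9760

The evidence increased P(A) from 0.8299 to 0.9760.


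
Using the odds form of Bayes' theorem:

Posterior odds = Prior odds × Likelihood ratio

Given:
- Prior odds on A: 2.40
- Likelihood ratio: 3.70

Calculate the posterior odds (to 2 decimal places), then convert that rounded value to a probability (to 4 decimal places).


Step 1: Calculate posterior odds
Posterior odds = Prior odds × LR
               = 2.40 × 3.70
               = 8.88

Step 2: Convert to probability
P(A|E) = Posterior odds / (1 + Posterior odds)
       = 8.88 / (1 + 8.88)
       = 8.88 / 9.88
       = 0.8988

The evidence increased P(A) from 0.7059 to 0.8988.


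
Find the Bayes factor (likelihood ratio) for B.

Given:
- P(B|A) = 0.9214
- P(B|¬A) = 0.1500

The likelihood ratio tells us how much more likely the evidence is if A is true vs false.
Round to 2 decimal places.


Likelihood Ratio (LR) = P(B|A) / P(B|¬A)

LR = 0.9214 / 0.1500
   = 6.14

The evidence is 6.14 times more likely if A is true than if A is false.
Because LR exceeds 1, B is evidence for A.


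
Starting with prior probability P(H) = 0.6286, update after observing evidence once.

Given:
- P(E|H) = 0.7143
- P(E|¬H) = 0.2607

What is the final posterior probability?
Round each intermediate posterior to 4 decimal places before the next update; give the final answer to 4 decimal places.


Sequential Bayesian updating:

Initial prior: P(H) = 0.6286

Update 1:
  P(E) = 0.7143 × 0.6286 + 0.2607 × 0.3714 = 0.44900898 + 0.09682398 = 0.54583296
  P(H|E) = 0.44900898 / 0.54583296 = 0.8226

Final posterior: 0.8226


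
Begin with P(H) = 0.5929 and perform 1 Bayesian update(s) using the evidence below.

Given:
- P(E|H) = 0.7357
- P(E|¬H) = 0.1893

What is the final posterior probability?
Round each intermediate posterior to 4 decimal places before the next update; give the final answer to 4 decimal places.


Sequential Bayesian updating:

Initial prior: P(H) = 0.5929

Update 1:
  P(E) = 0.7357 × 0.5929 + 0.1893 × 0.4071 = 0.43619653 + 0.07706403 = 0.51326056
  P(H|E) = 0.43619653 / 0.51326056 = 0.8499

Final posterior: 0.8499


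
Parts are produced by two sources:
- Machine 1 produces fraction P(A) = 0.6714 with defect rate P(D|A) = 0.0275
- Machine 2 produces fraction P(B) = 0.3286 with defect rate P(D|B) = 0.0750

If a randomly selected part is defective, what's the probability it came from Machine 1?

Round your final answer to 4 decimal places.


Let A = from Machine 1, D = defective

Given:
- P(A) = 0.6714, P(B) = 0.3286
- P(D|A) = 0.0275, P(D|B) = 0.0750

Step 1: Find P(D)
P(D) = P(D|A)P(A) + P(D|B)P(B)
     = 0.0275 × 0.6714 + 0.0750 × 0.3286
     = 0.01846350 + 0.02464500
     = 0.04310850

Step 2: Apply Bayes' theorem
P(A|D) = P(D|A)P(A) / P(D)
       = 0.01846350 / 0.04310850
       = 0.4283


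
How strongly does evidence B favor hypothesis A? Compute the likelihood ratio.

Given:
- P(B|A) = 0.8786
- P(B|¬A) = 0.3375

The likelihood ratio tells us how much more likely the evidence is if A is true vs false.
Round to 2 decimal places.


Likelihood Ratio (LR) = P(B|A) / P(B|¬A)

LR = 0.8786 / 0.3375
   = 2.60

The evidence is 2.60 times more likely if A is true than if A is false.
Because LR exceeds 1, B is evidence for A.


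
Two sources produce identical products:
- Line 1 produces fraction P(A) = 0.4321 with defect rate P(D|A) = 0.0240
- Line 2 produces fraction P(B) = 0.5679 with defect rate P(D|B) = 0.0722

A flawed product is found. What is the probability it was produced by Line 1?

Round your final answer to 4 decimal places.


Let A = from Line 1, D = flawed

Given:
- P(A) = 0.4321, P(B) = 0.5679
- P(D|A) = 0.0240, P(D|B) = 0.0722

Step 1: Find P(D)
P(D) = P(D|A)P(A) + P(D|B)P(B)
     = 0.0240 × 0.4321 + 0.0722 × 0.5679
     = 0.01037040 + 0.04100238
     = 0.05137278

Step 2: Apply Bayes' theorem
P(A|D) = P(D|A)P(A) / P(D)
       = 0.01037040 / 0.05137278
       = 0.2019


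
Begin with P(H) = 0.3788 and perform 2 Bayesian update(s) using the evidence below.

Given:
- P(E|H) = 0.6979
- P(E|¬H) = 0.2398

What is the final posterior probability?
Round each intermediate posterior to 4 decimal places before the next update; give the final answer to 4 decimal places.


Sequential Bayesian updating:

Initial prior: P(H) = 0.3788

Update 1:
  P(E) = 0.6979 × 0.3788 + 0.2398 × 0.6212 = 0.26436452 + 0.14896376 = 0.41332828
  P(H|E) = 0.26436452 / 0.41332828 = 0.6396

Update 2:
  P(E) = 0.6979 × 0.6396 + 0.2398 × 0.3604 = 0.44637684 + 0.08642392 = 0.53280076
  P(H|E) = 0.44637684 / 0.53280076 = 0.8378

Final posterior: 0.8378


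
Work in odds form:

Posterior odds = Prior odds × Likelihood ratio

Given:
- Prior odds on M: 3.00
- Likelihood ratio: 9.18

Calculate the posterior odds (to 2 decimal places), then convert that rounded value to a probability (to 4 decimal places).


Step 1: Calculate posterior odds
Posterior odds = Prior odds × LR
               = 3.00 × 9.18
               = 27.54

Step 2: Convert to probability
P(M|E) = Posterior odds / (1 + Posterior odds)
       = 27.54 / (1 + 27.54)
       = 27.54 / 28.54
       = 0.9650

The evidence increased P(M) from 0.7500 to 0.9650.


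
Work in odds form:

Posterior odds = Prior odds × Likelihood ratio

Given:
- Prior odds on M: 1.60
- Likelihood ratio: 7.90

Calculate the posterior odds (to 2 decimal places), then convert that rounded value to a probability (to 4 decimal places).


Step 1: Calculate posterior odds
Posterior odds = Prior odds × LR
               = 1.60 × 7.90
               = 12.64

Step 2: Convert to probability
P(M|E) = Posterior odds / (1 + Posterior odds)
       = 12.64 / (1 + 12.64)
       = 12.64 / 13.64
       = 0.9267

The evidence increased P(M) from 0.6154 to 0.9267.


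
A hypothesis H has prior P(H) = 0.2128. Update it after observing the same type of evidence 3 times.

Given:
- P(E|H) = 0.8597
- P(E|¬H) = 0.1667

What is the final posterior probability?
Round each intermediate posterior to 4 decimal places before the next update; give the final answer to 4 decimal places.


Sequential Bayesian updating:

Initial prior: P(H) = 0.2128

Update 1:
  P(E) = 0.8597 × 0.2128 + 0.1667 × 0.7872 = 0.18294416 + 0.13122624 = 0.31417040
  P(H|E) = 0.18294416 / 0.31417040 = 0.5823

Update 2:
  P(E) = 0.8597 × 0.5823 + 0.1667 × 0.4177 = 0.50060331 + 0.06963059 = 0.57023390
  P(H|E) = 0.50060331 / 0.57023390 = 0.8779

Update 3:
  P(E) = 0.8597 × 0.8779 + 0.1667 × 0.1221 = 0.75473063 + 0.02035407 = 0.77508470
  P(H|E) = 0.75473063 / 0.77508470 = 0.9737

Final posterior: 0.9737


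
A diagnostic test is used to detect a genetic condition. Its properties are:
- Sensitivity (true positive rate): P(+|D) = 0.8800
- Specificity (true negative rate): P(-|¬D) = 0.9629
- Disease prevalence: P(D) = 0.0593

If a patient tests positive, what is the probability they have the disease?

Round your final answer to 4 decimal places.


Let D = has disease, + = positive test

Given:
- P(D) = 0.0593 (prevalence)
- P(+|D) = 0.8800 (sensitivity)
- P(-|¬D) = 0.9629 (specificity)
- P(+|¬D) = 0.0371 (false positive rate = 1 - specificity)

Step 1: Find P(+)
P(+) = P(+|D)P(D) + P(+|¬D)P(¬D)
     = 0.8800 × 0.0593 + 0.0371 × 0.9407
     = 0.05218400 + 0.03489997
     = 0.08708397

Step 2: Apply Bayes' theorem for P(D|+)
P(D|+) = P(+|D)P(D) / P(+)
       = 0.05218400 / 0.08708397
       = 0.5992


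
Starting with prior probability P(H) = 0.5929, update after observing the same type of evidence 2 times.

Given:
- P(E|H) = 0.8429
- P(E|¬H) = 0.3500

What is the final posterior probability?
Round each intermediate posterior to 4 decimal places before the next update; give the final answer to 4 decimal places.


Sequential Bayesian updating:

Initial prior: P(H) = 0.5929

Update 1:
  P(E) = 0.8429 × 0.5929 + 0.3500 × 0.4071 = 0.49975541 + 0.14248500 = 0.64224041
  P(H|E) = 0.49975541 / 0.64224041 = 0.7781

Update 2:
  P(E) = 0.8429 × 0.7781 + 0.3500 × 0.2219 = 0.65586049 + 0.07766500 = 0.73352549
  P(H|E) = 0.65586049 / 0.73352549 = 0.8941

Final posterior: 0.8941


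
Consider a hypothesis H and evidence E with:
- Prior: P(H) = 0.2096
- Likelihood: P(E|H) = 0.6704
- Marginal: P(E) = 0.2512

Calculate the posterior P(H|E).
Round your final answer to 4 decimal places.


Using Bayes' theorem:

P(H|E) = P(E|H) × P(H) / P(E)
       = 0.6704 × 0.2096 / 0.2512
       = 0.14051584 / 0.2512
       = 0.5594

The evidence strengthens our belief in H.
Prior: 0.2096 → Posterior: 0.5594


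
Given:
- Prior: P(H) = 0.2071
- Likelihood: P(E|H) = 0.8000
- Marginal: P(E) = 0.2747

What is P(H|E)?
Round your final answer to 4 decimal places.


Using Bayes' theorem:

P(H|E) = P(E|H) × P(H) / P(E)
       = 0.8000 × 0.2071 / 0.2747
       = 0.16568000 / 0.2747
       = 0.6031

The evidence strengthens our belief in H.
Prior: 0.2071 → Posterior: 0.6031


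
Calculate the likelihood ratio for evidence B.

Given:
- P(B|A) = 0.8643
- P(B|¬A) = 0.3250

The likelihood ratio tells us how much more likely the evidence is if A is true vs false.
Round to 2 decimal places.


Likelihood Ratio (LR) = P(B|A) / P(B|¬A)

LR = 0.8643 / 0.3250
   = 2.66

The evidence is 2.66 times more likely if A is true than if A is false.
LR > 1, so observing B raises the odds in favor of A.


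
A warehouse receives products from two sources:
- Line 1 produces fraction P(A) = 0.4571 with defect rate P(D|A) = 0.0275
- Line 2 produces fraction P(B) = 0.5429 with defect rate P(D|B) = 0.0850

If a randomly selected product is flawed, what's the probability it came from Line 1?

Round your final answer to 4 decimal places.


Let A = from Line 1, D = flawed

Given:
- P(A) = 0.4571, P(B) = 0.5429
- P(D|A) = 0.0275, P(D|B) = 0.0850

Step 1: Find P(D)
P(D) = P(D|A)P(A) + P(D|B)P(B)
     = 0.0275 × 0.4571 + 0.0850 × 0.5429
     = 0.01257025 + 0.04614650
     = 0.05871675

Step 2: Apply Bayes' theorem
P(A|D) = P(D|A)P(A) / P(D)
       = 0.01257025 / 0.05871675
       = 0.2141


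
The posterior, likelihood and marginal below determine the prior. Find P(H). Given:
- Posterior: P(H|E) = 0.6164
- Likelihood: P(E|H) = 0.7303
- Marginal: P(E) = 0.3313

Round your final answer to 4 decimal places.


From Bayes' theorem: P(H|E) = P(E|H) × P(H) / P(E)

Rearranging for P(H):
P(H) = P(H|E) × P(E) / P(E|H)
     = 0.6164 × 0.3313 / 0.7303
     = 0.20421332 / 0.7303
     = 0.2796


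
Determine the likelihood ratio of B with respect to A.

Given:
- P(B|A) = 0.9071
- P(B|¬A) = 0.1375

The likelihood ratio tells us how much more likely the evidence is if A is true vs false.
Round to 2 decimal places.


Likelihood Ratio (LR) = P(B|A) / P(B|¬A)

LR = 0.9071 / 0.1375
   = 6.60

The evidence is 6.60 times more likely if A is true than if A is false.
Since LR > 1, the evidence supports A over ¬A.


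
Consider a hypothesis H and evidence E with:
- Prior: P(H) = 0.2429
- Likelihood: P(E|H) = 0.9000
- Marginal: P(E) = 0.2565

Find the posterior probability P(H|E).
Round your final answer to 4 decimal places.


Using Bayes' theorem:

P(H|E) = P(E|H) × P(H) / P(E)
       = 0.9000 × 0.2429 / 0.2565
       = 0.21861000 / 0.2565
       = 0.8523

The evidence strengthens our belief in H.
Prior: 0.2429 → Posterior: 0.8523


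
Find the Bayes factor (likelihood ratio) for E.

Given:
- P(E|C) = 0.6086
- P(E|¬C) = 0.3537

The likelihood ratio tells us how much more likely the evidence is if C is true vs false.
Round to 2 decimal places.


Likelihood Ratio (LR) = P(E|C) / P(E|¬C)

LR = 0.6086 / 0.3537
   = 1.72

The evidence is 1.72 times more likely if C is true than if C is false.
Since LR > 1, the evidence supports C over ¬C.


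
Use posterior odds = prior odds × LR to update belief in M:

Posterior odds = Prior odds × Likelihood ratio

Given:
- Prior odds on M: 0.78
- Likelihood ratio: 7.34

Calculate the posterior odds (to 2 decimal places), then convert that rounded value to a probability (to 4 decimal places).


Step 1: Calculate posterior odds
Posterior odds = Prior odds × LR
               = 0.78 × 7.34
               = 5.73

Step 2: Convert to probability
P(M|E) = Posterior odds / (1 + Posterior odds)
       = 5.73 / (1 + 5.73)
       = 5.73 / 6.73
       = 0.8514

The evidence increased P(M) from 0.4382 to 0.8514.


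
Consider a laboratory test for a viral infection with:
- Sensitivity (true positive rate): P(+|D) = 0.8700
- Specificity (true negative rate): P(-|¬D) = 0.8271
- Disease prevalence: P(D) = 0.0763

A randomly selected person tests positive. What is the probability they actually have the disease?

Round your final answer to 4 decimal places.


Let D = has disease, + = positive test

Given:
- P(D) = 0.0763 (prevalence)
- P(+|D) = 0.8700 (sensitivity)
- P(-|¬D) = 0.8271 (specificity)
- P(+|¬D) = 0.1729 (false positive rate = 1 - specificity)

Step 1: Find P(+)
P(+) = P(+|D)P(D) + P(+|¬D)P(¬D)
     = 0.8700 × 0.0763 + 0.1729 × 0.9237
     = 0.06638100 + 0.15970773
     = 0.22608873

Step 2: Apply Bayes' theorem for P(D|+)
P(D|+) = P(+|D)P(D) / P(+)
       = 0.06638100 / 0.22608873
       = 0.2936


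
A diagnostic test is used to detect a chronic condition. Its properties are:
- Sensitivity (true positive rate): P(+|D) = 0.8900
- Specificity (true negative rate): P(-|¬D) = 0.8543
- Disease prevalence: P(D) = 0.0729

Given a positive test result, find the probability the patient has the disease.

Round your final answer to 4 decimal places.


Let D = has disease, + = positive test

Given:
- P(D) = 0.0729 (prevalence)
- P(+|D) = 0.8900 (sensitivity)
- P(-|¬D) = 0.8543 (specificity)
- P(+|¬D) = 0.1457 (false positive rate = 1 - specificity)

Step 1: Find P(+)
P(+) = P(+|D)P(D) + P(+|¬D)P(¬D)
     = 0.8900 × 0.0729 + 0.1457 × 0.9271
     = 0.06488100 + 0.13507847
     = 0.19995947

Step 2: Apply Bayes' theorem for P(D|+)
P(D|+) = P(+|D)P(D) / P(+)
       = 0.06488100 / 0.19995947
       = 0.3245


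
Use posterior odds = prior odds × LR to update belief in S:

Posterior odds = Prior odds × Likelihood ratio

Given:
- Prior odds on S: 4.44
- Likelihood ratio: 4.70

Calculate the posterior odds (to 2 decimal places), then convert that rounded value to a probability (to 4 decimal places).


Step 1: Calculate posterior odds
Posterior odds = Prior odds × LR
               = 4.44 × 4.70
               = 20.87

Step 2: Convert to probability
P(S|E) = Posterior odds / (1 + Posterior odds)
       = 20.87 / (1 + 20.87)
       = 20.87 / 21.87
       = 0.9543

The evidence increased P(S) from 0.8162 to 0.9543.


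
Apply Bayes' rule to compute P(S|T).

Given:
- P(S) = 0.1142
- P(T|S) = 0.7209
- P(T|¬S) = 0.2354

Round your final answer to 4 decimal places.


Bayes' theorem: P(S|T) = P(T|S) × P(S) / P(T)

Step 1: Calculate P(T) using law of total probability
P(T) = P(T|S)P(S) + P(T|¬S)P(¬S)
     = 0.7209 × 0.1142 + 0.2354 × 0.8858
     = 0.08232678 + 0.20851732
     = 0.29084410

Step 2: Apply Bayes' theorem
P(S|T) = P(T|S) × P(S) / P(T)
       = 0.08232678 / 0.29084410
       = 0.2831


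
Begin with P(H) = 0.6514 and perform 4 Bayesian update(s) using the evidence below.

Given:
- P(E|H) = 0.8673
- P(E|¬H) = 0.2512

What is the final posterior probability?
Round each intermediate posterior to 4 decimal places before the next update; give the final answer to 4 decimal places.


Sequential Bayesian updating:

Initial prior: P(H) = 0.6514

Update 1:
  P(E) = 0.8673 × 0.6514 + 0.2512 × 0.3486 = 0.56495922 + 0.08756832 = 0.65252754
  P(H|E) = 0.56495922 / 0.65252754 = 0.8658

Update 2:
  P(E) = 0.8673 × 0.8658 + 0.2512 × 0.1342 = 0.75090834 + 0.03371104 = 0.78461938
  P(H|E) = 0.75090834 / 0.78461938 = 0.9570

Update 3:
  P(E) = 0.8673 × 0.9570 + 0.2512 × 0.0430 = 0.83000610 + 0.01080160 = 0.84080770
  P(H|E) = 0.83000610 / 0.84080770 = 0.9872

Update 4:
  P(E) = 0.8673 × 0.9872 + 0.2512 × 0.0128 = 0.85619856 + 0.00321536 = 0.85941392
  P(H|E) = 0.85619856 / 0.85941392 = 0.9963

Final posterior: 0.9963


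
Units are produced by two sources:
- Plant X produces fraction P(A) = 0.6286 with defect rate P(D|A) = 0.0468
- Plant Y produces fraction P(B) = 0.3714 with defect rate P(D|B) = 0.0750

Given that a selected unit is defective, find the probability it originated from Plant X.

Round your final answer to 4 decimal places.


Let A = from Plant X, D = defective

Given:
- P(A) = 0.6286, P(B) = 0.3714
- P(D|A) = 0.0468, P(D|B) = 0.0750

Step 1: Find P(D)
P(D) = P(D|A)P(A) + P(D|B)P(B)
     = 0.0468 × 0.6286 + 0.0750 × 0.3714
     = 0.02941848 + 0.02785500
     = 0.05727348

Step 2: Apply Bayes' theorem
P(A|D) = P(D|A)P(A) / P(D)
       = 0.02941848 / 0.05727348
       = 0.5136


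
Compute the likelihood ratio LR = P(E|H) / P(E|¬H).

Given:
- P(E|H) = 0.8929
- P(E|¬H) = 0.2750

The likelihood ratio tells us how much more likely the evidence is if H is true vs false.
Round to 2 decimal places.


Likelihood Ratio (LR) = P(E|H) / P(E|¬H)

LR = 0.8929 / 0.2750
   = 3.25

The evidence is 3.25 times more likely if H is true than if H is false.
Because LR exceeds 1, E is evidence for H.


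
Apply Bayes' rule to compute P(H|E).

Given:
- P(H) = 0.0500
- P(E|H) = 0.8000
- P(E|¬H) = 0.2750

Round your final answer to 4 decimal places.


Bayes' theorem: P(H|E) = P(E|H) × P(H) / P(E)

Step 1: Calculate P(E) using law of total probability
P(E) = P(E|H)P(H) + P(E|¬H)P(¬H)
     = 0.8000 × 0.0500 + 0.2750 × 0.9500
     = 0.04000000 + 0.26125000
     = 0.30125000

Step 2: Apply Bayes' theorem
P(H|E) = P(E|H) × P(H) / P(E)
       = 0.04000000 / 0.30125000
       = 0.1328


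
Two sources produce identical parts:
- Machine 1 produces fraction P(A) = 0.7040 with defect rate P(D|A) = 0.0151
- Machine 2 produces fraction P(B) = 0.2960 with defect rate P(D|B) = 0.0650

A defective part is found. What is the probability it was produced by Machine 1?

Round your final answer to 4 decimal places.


Let A = from Machine 1, D = defective

Given:
- P(A) = 0.7040, P(B) = 0.2960
- P(D|A) = 0.0151, P(D|B) = 0.0650

Step 1: Find P(D)
P(D) = P(D|A)P(A) + P(D|B)P(B)
     = 0.0151 × 0.7040 + 0.0650 × 0.2960
     = 0.01063040 + 0.01924000
     = 0.02987040

Step 2: Apply Bayes' theorem
P(A|D) = P(D|A)P(A) / P(D)
       = 0.01063040 / 0.02987040
       = 0.3559


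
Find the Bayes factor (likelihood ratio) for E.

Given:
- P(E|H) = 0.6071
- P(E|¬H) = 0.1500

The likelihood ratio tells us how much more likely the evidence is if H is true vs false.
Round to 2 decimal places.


Likelihood Ratio (LR) = P(E|H) / P(E|¬H)

LR = 0.6071 / 0.1500
   = 4.05

The evidence is 4.05 times more likely if H is true than if H is false.
LR > 1, so observing E raises the odds in favor of H.


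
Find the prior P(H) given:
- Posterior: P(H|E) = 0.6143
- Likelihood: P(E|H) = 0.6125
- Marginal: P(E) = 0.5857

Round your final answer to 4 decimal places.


From Bayes' theorem: P(H|E) = P(E|H) × P(H) / P(E)

Rearranging for P(H):
P(H) = P(H|E) × P(E) / P(E|H)
     = 0.6143 × 0.5857 / 0.6125
     = 0.35979551 / 0.6125
     = 0.5874


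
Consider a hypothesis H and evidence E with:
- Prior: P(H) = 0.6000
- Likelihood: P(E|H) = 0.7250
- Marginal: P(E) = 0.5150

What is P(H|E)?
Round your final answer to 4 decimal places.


Using Bayes' theorem:

P(H|E) = P(E|H) × P(H) / P(E)
       = 0.7250 × 0.6000 / 0.5150
       = 0.43500000 / 0.5150
       = 0.8447

The evidence strengthens our belief in H.
Prior: 0.6000 → Posterior: 0.8447


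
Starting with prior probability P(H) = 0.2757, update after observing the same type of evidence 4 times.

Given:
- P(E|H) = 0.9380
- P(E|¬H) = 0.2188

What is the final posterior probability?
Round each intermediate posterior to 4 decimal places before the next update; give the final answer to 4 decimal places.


Sequential Bayesian updating:

Initial prior: P(H) = 0.2757

Update 1:
  P(E) = 0.9380 × 0.2757 + 0.2188 × 0.7243 = 0.25860660 + 0.15847684 = 0.41708344
  P(H|E) = 0.25860660 / 0.41708344 = 0.6200

Update 2:
  P(E) = 0.9380 × 0.6200 + 0.2188 × 0.3800 = 0.58156000 + 0.08314400 = 0.66470400
  P(H|E) = 0.58156000 / 0.66470400 = 0.8749

Update 3:
  P(E) = 0.9380 × 0.8749 + 0.2188 × 0.1251 = 0.82065620 + 0.02737188 = 0.84802808
  P(H|E) = 0.82065620 / 0.84802808 = 0.9677

Update 4:
  P(E) = 0.9380 × 0.9677 + 0.2188 × 0.0323 = 0.90770260 + 0.00706724 = 0.91476984
  P(H|E) = 0.90770260 / 0.91476984 = 0.9923

Final posterior: 0.9923


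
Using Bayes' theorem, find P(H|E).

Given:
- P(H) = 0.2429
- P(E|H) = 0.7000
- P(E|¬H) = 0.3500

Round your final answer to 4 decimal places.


Bayes' theorem: P(H|E) = P(E|H) × P(H) / P(E)

Step 1: Calculate P(E) using law of total probability
P(E) = P(E|H)P(H) + P(E|¬H)P(¬H)
     = 0.7000 × 0.2429 + 0.3500 × 0.7571
     = 0.17003000 + 0.26498500
     = 0.43501500

Step 2: Apply Bayes' theorem
P(H|E) = P(E|H) × P(H) / P(E)
       = 0.17003000 / 0.43501500
       = 0.3909


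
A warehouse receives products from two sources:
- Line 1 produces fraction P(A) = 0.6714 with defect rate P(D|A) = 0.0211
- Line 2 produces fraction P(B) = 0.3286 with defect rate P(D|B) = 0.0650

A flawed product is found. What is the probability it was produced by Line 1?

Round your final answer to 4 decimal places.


Let A = from Line 1, D = flawed

Given:
- P(A) = 0.6714, P(B) = 0.3286
- P(D|A) = 0.0211, P(D|B) = 0.0650

Step 1: Find P(D)
P(D) = P(D|A)P(A) + P(D|B)P(B)
     = 0.0211 × 0.6714 + 0.0650 × 0.3286
     = 0.01416654 + 0.02135900
     = 0.03552554

Step 2: Apply Bayes' theorem
P(A|D) = P(D|A)P(A) / P(D)
       = 0.01416654 / 0.03552554
       = 0.3988


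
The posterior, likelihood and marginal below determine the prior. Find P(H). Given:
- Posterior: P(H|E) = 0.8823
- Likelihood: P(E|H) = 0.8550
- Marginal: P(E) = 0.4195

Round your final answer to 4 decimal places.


From Bayes' theorem: P(H|E) = P(E|H) × P(H) / P(E)

Rearranging for P(H):
P(H) = P(H|E) × P(E) / P(E|H)
     = 0.8823 × 0.4195 / 0.8550
     = 0.37012485 / 0.8550
     = 0.4329


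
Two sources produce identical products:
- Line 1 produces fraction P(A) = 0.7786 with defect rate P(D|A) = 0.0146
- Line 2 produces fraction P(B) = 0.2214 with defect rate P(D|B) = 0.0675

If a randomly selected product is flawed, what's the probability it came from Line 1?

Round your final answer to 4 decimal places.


Let A = from Line 1, D = flawed

Given:
- P(A) = 0.7786, P(B) = 0.2214
- P(D|A) = 0.0146, P(D|B) = 0.0675

Step 1: Find P(D)
P(D) = P(D|A)P(A) + P(D|B)P(B)
     = 0.0146 × 0.7786 + 0.0675 × 0.2214
     = 0.01136756 + 0.01494450
     = 0.02631206

Step 2: Apply Bayes' theorem
P(A|D) = P(D|A)P(A) / P(D)
       = 0.01136756 / 0.02631206
       = 0.4320


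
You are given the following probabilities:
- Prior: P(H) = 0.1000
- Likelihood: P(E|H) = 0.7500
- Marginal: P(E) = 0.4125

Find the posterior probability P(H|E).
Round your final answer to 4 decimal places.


Using Bayes' theorem:

P(H|E) = P(E|H) × P(H) / P(E)
       = 0.7500 × 0.1000 / 0.4125
       = 0.07500000 / 0.4125
       = 0.1818

The evidence strengthens our belief in H.
Prior: 0.1000 → Posterior: 0.1818


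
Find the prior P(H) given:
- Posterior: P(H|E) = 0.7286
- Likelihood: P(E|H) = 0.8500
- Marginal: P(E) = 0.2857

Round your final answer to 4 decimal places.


From Bayes' theorem: P(H|E) = P(E|H) × P(H) / P(E)

Rearranging for P(H):
P(H) = P(H|E) × P(E) / P(E|H)
     = 0.7286 × 0.2857 / 0.8500
     = 0.20816102 / 0.8500
     = 0.2449


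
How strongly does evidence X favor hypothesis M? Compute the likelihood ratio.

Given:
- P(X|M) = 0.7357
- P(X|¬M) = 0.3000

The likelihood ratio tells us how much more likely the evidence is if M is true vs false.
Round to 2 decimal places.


Likelihood Ratio (LR) = P(X|M) / P(X|¬M)

LR = 0.7357 / 0.3000
   = 2.45

The evidence is 2.45 times more likely if M is true than if M is false.
Since LR > 1, the evidence supports M over ¬M.


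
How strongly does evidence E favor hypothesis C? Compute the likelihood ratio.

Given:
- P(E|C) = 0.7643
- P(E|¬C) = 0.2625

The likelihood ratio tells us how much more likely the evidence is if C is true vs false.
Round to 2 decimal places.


Likelihood Ratio (LR) = P(E|C) / P(E|¬C)

LR = 0.7643 / 0.2625
   = 2.91

The evidence is 2.91 times more likely if C is true than if C is false.
LR > 1, so observing E raises the odds in favor of C.


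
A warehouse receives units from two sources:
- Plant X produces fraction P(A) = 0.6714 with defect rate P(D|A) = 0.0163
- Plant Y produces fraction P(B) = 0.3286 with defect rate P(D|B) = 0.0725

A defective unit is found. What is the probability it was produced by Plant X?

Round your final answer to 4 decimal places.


Let A = from Plant X, D = defective

Given:
- P(A) = 0.6714, P(B) = 0.3286
- P(D|A) = 0.0163, P(D|B) = 0.0725

Step 1: Find P(D)
P(D) = P(D|A)P(A) + P(D|B)P(B)
     = 0.0163 × 0.6714 + 0.0725 × 0.3286
     = 0.01094382 + 0.02382350
     = 0.03476732

Step 2: Apply Bayes' theorem
P(A|D) = P(D|A)P(A) / P(D)
       = 0.01094382 / 0.03476732
       = 0.3148


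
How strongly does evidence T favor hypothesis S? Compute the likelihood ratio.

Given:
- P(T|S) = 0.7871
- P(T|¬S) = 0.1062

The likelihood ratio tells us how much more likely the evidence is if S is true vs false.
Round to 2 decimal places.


Likelihood Ratio (LR) = P(T|S) / P(T|¬S)

LR = 0.7871 / 0.1062
   = 7.41

The evidence is 7.41 times more likely if S is true than if S is false.
Because LR exceeds 1, T is evidence for S.


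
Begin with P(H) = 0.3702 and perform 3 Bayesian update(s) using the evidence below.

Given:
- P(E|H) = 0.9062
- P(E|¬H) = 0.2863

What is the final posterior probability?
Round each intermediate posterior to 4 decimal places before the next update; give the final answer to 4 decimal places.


Sequential Bayesian updating:

Initial prior: P(H) = 0.3702

Update 1:
  P(E) = 0.9062 × 0.3702 + 0.2863 × 0.6298 = 0.33547524 + 0.18031174 = 0.51578698
  P(H|E) = 0.33547524 / 0.51578698 = 0.6504

Update 2:
  P(E) = 0.9062 × 0.6504 + 0.2863 × 0.3496 = 0.58939248 + 0.10009048 = 0.68948296
  P(H|E) = 0.58939248 / 0.68948296 = 0.8548

Update 3:
  P(E) = 0.9062 × 0.8548 + 0.2863 × 0.1452 = 0.77461976 + 0.04157076 = 0.81619052
  P(H|E) = 0.77461976 / 0.81619052 = 0.9491

Final posterior: 0.9491


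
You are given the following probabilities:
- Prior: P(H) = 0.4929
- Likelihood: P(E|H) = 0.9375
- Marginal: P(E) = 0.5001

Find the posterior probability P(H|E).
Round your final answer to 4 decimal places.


Using Bayes' theorem:

P(H|E) = P(E|H) × P(H) / P(E)
       = 0.9375 × 0.4929 / 0.5001
       = 0.46209375 / 0.5001
       = 0.9240

The evidence strengthens our belief in H.
Prior: 0.4929 → Posterior: 0.9240


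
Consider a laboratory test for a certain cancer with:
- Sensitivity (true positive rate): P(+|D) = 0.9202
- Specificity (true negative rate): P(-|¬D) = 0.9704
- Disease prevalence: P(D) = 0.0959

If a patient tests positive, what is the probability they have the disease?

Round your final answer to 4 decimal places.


Let D = has disease, + = positive test

Given:
- P(D) = 0.0959 (prevalence)
- P(+|D) = 0.9202 (sensitivity)
- P(-|¬D) = 0.9704 (specificity)
- P(+|¬D) = 0.0296 (false positive rate = 1 - specificity)

Step 1: Find P(+)
P(+) = P(+|D)P(D) + P(+|¬D)P(¬D)
     = 0.9202 × 0.0959 + 0.0296 × 0.9041
     = 0.08824718 + 0.02676136
     = 0.11500854

Step 2: Apply Bayes' theorem for P(D|+)
P(D|+) = P(+|D)P(D) / P(+)
       = 0.08824718 / 0.11500854
       = 0.7673


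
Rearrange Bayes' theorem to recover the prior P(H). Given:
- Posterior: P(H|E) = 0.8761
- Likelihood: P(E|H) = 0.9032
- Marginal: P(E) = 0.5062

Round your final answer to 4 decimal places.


From Bayes' theorem: P(H|E) = P(E|H) × P(H) / P(E)

Rearranging for P(H):
P(H) = P(H|E) × P(E) / P(E|H)
     = 0.8761 × 0.5062 / 0.9032
     = 0.44348182 / 0.9032
     = 0.4910


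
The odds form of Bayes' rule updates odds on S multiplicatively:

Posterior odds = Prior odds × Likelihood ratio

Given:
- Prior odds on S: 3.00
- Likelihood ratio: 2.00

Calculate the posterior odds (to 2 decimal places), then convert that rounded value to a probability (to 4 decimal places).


Step 1: Calculate posterior odds
Posterior odds = Prior odds × LR
               = 3.00 × 2.00
               = 6.00

Step 2: Convert to probability
P(S|E) = Posterior odds / (1 + Posterior odds)
       = 6.00 / (1 + 6.00)
       = 6.00 / 7.00
       = 0.8571

The evidence increased P(S) from 0.7500 to 0.8571.


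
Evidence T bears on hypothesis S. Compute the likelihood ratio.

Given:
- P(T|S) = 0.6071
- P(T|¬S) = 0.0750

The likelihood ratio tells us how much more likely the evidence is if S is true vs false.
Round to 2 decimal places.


Likelihood Ratio (LR) = P(T|S) / P(T|¬S)

LR = 0.6071 / 0.0750
   = 8.09

The evidence is 8.09 times more likely if S is true than if S is false.
LR > 1, so observing T raises the odds in favor of S.


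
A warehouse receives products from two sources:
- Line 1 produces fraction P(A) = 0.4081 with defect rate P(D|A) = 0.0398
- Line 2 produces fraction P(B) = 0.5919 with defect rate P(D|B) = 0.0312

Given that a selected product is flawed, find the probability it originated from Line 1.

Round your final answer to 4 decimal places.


Let A = from Line 1, D = flawed

Given:
- P(A) = 0.4081, P(B) = 0.5919
- P(D|A) = 0.0398, P(D|B) = 0.0312

Step 1: Find P(D)
P(D) = P(D|A)P(A) + P(D|B)P(B)
     = 0.0398 × 0.4081 + 0.0312 × 0.5919
     = 0.01624238 + 0.01846728
     = 0.03470966

Step 2: Apply Bayes' theorem
P(A|D) = P(D|A)P(A) / P(D)
       = 0.01624238 / 0.03470966
       = 0.4679


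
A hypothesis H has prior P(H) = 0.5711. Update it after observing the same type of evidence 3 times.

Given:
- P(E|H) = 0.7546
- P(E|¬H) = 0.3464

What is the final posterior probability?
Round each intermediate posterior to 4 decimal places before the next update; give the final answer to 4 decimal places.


Sequential Bayesian updating:

Initial prior: P(H) = 0.5711

Update 1:
  P(E) = 0.7546 × 0.5711 + 0.3464 × 0.4289 = 0.43095206 + 0.14857096 = 0.57952302
  P(H|E) = 0.43095206 / 0.57952302 = 0.7436

Update 2:
  P(E) = 0.7546 × 0.7436 + 0.3464 × 0.2564 = 0.56112056 + 0.08881696 = 0.64993752
  P(H|E) = 0.56112056 / 0.64993752 = 0.8633

Update 3:
  P(E) = 0.7546 × 0.8633 + 0.3464 × 0.1367 = 0.65144618 + 0.04735288 = 0.69879906
  P(H|E) = 0.65144618 / 0.69879906 = 0.9322

Final posterior: 0.9322


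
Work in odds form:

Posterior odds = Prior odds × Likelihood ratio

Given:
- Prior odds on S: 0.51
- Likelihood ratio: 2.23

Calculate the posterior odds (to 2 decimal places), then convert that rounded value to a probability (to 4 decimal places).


Step 1: Calculate posterior odds
Posterior odds = Prior odds × LR
               = 0.51 × 2.23
               = 1.14

Step 2: Convert to probability
P(S|E) = Posterior odds / (1 + Posterior odds)
       = 1.14 / (1 + 1.14)
       = 1.14 / 2.14
       = 0.5327

The evidence increased P(S) from 0.3377 to 0.5327.


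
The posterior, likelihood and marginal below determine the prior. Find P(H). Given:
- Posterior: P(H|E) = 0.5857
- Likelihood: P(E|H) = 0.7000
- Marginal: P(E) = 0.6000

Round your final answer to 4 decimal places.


From Bayes' theorem: P(H|E) = P(E|H) × P(H) / P(E)

Rearranging for P(H):
P(H) = P(H|E) × P(E) / P(E|H)
     = 0.5857 × 0.6000 / 0.7000
     = 0.35142000 / 0.7000
     = 0.5020


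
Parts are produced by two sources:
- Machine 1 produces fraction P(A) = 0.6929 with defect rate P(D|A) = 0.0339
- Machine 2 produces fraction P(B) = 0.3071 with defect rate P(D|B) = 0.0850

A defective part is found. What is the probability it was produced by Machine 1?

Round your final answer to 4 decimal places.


Let A = from Machine 1, D = defective

Given:
- P(A) = 0.6929, P(B) = 0.3071
- P(D|A) = 0.0339, P(D|B) = 0.0850

Step 1: Find P(D)
P(D) = P(D|A)P(A) + P(D|B)P(B)
     = 0.0339 × 0.6929 + 0.0850 × 0.3071
     = 0.02348931 + 0.02610350
     = 0.04959281

Step 2: Apply Bayes' theorem
P(A|D) = P(D|A)P(A) / P(D)
       = 0.02348931 / 0.04959281
       = 0.4736


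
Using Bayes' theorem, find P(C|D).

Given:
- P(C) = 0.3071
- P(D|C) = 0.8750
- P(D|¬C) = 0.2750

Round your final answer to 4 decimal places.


Bayes' theorem: P(C|D) = P(D|C) × P(C) / P(D)

Step 1: Calculate P(D) using law of total probability
P(D) = P(D|C)P(C) + P(D|¬C)P(¬C)
     = 0.8750 × 0.3071 + 0.2750 × 0.6929
     = 0.26871250 + 0.19054750
     = 0.45926000

Step 2: Apply Bayes' theorem
P(C|D) = P(D|C) × P(C) / P(D)
       = 0.26871250 / 0.45926000
       = 0.5851


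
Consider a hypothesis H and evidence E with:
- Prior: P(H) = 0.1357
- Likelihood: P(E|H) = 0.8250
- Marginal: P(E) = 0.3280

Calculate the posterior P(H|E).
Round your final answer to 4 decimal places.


Using Bayes' theorem:

P(H|E) = P(E|H) × P(H) / P(E)
       = 0.8250 × 0.1357 / 0.3280
       = 0.11195250 / 0.3280
       = 0.3413

The evidence strengthens our belief in H.
Prior: 0.1357 → Posterior: 0.3413


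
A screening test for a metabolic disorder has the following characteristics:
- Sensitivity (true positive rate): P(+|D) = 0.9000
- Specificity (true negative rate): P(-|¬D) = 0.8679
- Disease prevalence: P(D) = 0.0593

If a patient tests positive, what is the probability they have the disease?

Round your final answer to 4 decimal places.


Let D = has disease, + = positive test

Given:
- P(D) = 0.0593 (prevalence)
- P(+|D) = 0.9000 (sensitivity)
- P(-|¬D) = 0.8679 (specificity)
- P(+|¬D) = 0.1321 (false positive rate = 1 - specificity)

Step 1: Find P(+)
P(+) = P(+|D)P(D) + P(+|¬D)P(¬D)
     = 0.9000 × 0.0593 + 0.1321 × 0.9407
     = 0.05337000 + 0.12426647
     = 0.17763647

Step 2: Apply Bayes' theorem for P(D|+)
P(D|+) = P(+|D)P(D) / P(+)
       = 0.05337000 / 0.17763647
       = 0.3004


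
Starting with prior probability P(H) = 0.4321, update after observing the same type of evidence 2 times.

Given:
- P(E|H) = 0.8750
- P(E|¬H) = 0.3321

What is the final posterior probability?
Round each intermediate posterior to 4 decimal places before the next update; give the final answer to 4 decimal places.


Sequential Bayesian updating:

Initial prior: P(H) = 0.4321

Update 1:
  P(E) = 0.8750 × 0.4321 + 0.3321 × 0.5679 = 0.37808750 + 0.18859959 = 0.56668709
  P(H|E) = 0.37808750 / 0.56668709 = 0.6672

Update 2:
  P(E) = 0.8750 × 0.6672 + 0.3321 × 0.3328 = 0.58380000 + 0.11052288 = 0.69432288
  P(H|E) = 0.58380000 / 0.69432288 = 0.8408

Final posterior: 0.8408


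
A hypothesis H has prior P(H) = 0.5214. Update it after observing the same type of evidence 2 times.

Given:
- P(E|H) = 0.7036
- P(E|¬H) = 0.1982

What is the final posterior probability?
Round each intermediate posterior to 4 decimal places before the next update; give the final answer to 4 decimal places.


Sequential Bayesian updating:

Initial prior: P(H) = 0.5214

Update 1:
  P(E) = 0.7036 × 0.5214 + 0.1982 × 0.4786 = 0.36685704 + 0.09485852 = 0.46171556
  P(H|E) = 0.36685704 / 0.46171556 = 0.7946

Update 2:
  P(E) = 0.7036 × 0.7946 + 0.1982 × 0.2054 = 0.55908056 + 0.04071028 = 0.59979084
  P(H|E) = 0.55908056 / 0.59979084 = 0.9321

Final posterior: 0.9321


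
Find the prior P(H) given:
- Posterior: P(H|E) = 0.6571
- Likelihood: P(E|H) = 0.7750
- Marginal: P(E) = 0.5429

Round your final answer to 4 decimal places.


From Bayes' theorem: P(H|E) = P(E|H) × P(H) / P(E)

Rearranging for P(H):
P(H) = P(H|E) × P(E) / P(E|H)
     = 0.6571 × 0.5429 / 0.7750
     = 0.35673959 / 0.7750
     = 0.4603
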